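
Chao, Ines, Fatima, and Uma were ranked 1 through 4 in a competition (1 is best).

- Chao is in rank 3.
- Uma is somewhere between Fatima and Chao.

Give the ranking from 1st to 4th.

Fatima, Uma, Chao, Ines

From clue 1: Chao → rank 3.
From clues 1–2: Fatima → rank 1, Uma → rank 2, Ines → rank 4.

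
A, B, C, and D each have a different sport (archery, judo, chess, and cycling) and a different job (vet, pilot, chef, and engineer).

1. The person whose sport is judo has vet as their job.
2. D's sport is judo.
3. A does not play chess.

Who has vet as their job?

With clues 1–2, A, B, and C are impossible for the one with job vet.
That leaves D.

D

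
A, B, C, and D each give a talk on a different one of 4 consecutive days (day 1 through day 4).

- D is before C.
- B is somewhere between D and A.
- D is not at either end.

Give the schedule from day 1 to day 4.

From clue 1: C is in {2,3,4}.
From clues 1–2: B is in {2,3}.
From clues 1–3: A → day 1, B → day 2, D → day 3, C → day 4.

A, B, D, C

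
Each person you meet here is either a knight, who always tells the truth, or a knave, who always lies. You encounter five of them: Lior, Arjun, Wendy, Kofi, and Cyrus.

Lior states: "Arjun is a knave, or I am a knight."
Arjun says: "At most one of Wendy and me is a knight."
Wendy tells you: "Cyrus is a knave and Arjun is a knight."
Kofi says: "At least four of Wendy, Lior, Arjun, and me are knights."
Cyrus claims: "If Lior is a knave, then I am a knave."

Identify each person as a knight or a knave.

Lior: knight, Arjun: knight, Wendy: knave, Kofi: knave, Cyrus: knight

Consider Lior. Suppose Lior is a knave.
Then whichever role Cyrus has, Cyrus's statement has the wrong truth value — contradiction.
So Lior is a knight.
With that fixed, Cyrus's statement is true, so Cyrus is a knight.
With that fixed, Wendy's statement is false, so Wendy is a knave.
With that fixed, Kofi's statement is false, so Kofi is a knave.
With that fixed, Arjun's statement is true, so Arjun is a knight.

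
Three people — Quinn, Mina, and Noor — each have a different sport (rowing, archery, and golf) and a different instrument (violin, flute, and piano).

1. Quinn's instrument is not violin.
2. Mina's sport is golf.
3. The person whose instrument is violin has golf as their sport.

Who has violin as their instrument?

Clue 1 rules out Quinn for the one with instrument violin.
With clues 1–3, Noor is impossible for the one with instrument violin.
That leaves Mina.

Mina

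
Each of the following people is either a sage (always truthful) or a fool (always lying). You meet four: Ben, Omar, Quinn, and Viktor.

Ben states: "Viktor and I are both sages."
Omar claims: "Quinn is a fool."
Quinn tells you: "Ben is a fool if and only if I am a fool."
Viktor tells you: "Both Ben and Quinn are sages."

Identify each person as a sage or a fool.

Ben: sage, Omar: fool, Quinn: sage, Viktor: sage

Consider Ben. Suppose Ben is a fool.
Then whichever role Quinn has, Quinn's statement has the wrong truth value — contradiction.
So Ben is a sage.
Consider Omar. Suppose Omar is a sage.
Then no assignment of the remaining roles makes every statement match its speaker's type — contradiction.
So Omar is a fool.
Consider Quinn. Suppose Quinn is a fool.
Then Omar's statement comes out true, contradicting Omar being a fool.
So Quinn is a sage.
With that fixed, Viktor's statement is true, so Viktor is a sage.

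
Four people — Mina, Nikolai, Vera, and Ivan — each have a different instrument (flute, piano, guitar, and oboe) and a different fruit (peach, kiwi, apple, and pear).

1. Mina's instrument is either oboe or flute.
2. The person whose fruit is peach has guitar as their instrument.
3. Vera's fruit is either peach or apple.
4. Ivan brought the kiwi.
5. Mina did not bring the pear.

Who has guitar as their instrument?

Clue 1 rules out Mina for the one with instrument guitar.
With clues 1–4, Ivan is impossible for the one with instrument guitar.
With clues 1–5, Nikolai is impossible for the one with instrument guitar.
That leaves Vera.

Vera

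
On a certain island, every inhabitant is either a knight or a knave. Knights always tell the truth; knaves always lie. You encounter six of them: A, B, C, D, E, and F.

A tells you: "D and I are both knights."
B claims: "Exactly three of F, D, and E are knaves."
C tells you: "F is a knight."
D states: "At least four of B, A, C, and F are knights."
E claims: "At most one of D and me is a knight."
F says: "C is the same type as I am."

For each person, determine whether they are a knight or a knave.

Consider A. Suppose A is a knight.
Then no assignment of the remaining roles makes every statement match its speaker's type — contradiction.
So A is a knave.
With that fixed, D's statement is false, so D is a knave.
With that fixed, E's statement is true, so E is a knight.
With that fixed, B's statement is false, so B is a knave.
Consider C. Suppose C is a knave.
Then whichever role F has, F's statement has the wrong truth value — contradiction.
So C is a knight.
Consider F. Suppose F is a knave.
Then C's statement comes out false, contradicting C being a knight.
So F is a knight.

A: knave, B: knave, C: knight, D: knave, E: knight, F: knight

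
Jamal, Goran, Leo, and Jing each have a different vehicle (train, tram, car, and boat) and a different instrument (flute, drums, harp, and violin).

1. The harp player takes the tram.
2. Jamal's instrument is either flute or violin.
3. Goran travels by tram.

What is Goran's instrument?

With clues 1–3, drums, flute, and violin are impossible for Goran's instrument.
That leaves harp.

harp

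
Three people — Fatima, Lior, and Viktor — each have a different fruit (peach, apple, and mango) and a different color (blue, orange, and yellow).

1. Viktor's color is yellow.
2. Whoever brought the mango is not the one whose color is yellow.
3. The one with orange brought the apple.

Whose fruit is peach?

Viktor

With clues 1–3, Fatima and Lior are impossible for the one with fruit peach.
That leaves Viktor.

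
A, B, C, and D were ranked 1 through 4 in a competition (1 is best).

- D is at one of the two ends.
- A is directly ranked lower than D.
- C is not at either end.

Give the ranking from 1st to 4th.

D, A, C, B

From clue 1: D is in {1,4}.
From clues 1–2: D → rank 1, A → rank 2.
From clues 1–3: C → rank 3, B → rank 4.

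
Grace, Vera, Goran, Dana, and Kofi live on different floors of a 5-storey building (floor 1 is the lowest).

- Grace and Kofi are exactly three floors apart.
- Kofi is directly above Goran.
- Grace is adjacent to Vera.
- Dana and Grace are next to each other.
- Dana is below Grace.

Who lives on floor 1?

With clues 1–2, Kofi is ruled out for floor 1.
With clues 1–4, Goran and Grace are ruled out for floor 1.
With clues 1–5, Vera is ruled out for floor 1.
So floor 1 is Dana.

Dana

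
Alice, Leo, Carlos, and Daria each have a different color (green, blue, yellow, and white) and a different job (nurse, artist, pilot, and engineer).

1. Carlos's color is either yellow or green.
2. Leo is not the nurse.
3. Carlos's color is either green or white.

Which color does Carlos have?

green

Clue 1 rules out blue and white for Carlos's color.
With clues 1–3, yellow is impossible for Carlos's color.
That leaves green.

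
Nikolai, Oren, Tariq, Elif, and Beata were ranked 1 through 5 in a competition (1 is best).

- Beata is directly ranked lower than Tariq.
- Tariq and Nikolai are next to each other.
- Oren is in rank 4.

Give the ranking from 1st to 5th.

From clue 1: Tariq is in {1,2,3,4}.
From clues 1–2: Nikolai is in {1,2,3}.
From clues 1–3: Nikolai → rank 1, Tariq → rank 2, Beata → rank 3, Oren → rank 4, Elif → rank 5.

Nikolai, Tariq, Beata, Oren, Elif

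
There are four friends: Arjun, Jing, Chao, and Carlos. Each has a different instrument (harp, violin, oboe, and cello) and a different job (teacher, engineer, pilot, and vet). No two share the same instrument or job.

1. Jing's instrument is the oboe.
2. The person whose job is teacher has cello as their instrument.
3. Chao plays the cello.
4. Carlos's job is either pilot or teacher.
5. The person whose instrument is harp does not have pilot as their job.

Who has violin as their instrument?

Carlos

Clue 1 rules out Jing for the one with instrument violin.
With clues 1–3, Chao is impossible for the one with instrument violin.
With clues 1–5, Arjun is impossible for the one with instrument violin.
That leaves Carlos.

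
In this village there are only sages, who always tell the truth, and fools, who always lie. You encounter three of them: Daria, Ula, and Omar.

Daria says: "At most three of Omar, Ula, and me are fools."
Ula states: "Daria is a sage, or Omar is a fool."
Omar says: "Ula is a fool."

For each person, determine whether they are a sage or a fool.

Daria: sage, Ula: sage, Omar: fool

Regardless of anyone's role, Daria's statement is true, so Daria is a sage.
With that fixed, Ula's statement is true, so Ula is a sage.
With that fixed, Omar's statement is false, so Omar is a fool.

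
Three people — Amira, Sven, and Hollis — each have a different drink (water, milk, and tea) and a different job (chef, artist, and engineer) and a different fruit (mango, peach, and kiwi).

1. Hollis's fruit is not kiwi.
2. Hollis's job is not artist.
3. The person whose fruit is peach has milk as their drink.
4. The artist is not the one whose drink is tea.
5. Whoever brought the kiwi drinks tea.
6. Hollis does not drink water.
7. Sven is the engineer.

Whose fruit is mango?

With clues 1–6, Hollis is impossible for the one with fruit mango.
With clues 1–7, Sven is impossible for the one with fruit mango.
That leaves Amira.

Amira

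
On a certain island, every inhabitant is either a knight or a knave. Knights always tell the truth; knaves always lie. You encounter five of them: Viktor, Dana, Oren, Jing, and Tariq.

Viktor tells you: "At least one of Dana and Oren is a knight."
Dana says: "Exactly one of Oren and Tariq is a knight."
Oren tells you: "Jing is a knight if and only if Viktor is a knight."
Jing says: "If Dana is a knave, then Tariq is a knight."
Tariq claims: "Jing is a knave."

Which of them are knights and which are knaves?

Consider Viktor. Suppose Viktor is a knave.
Then no assignment of the remaining roles makes every statement match its speaker's type — contradiction.
So Viktor is a knight.
Consider Dana. Suppose Dana is a knave.
Then no assignment of the remaining roles makes every statement match its speaker's type — contradiction.
So Dana is a knight.
With that fixed, Jing's statement is true, so Jing is a knight.
With that fixed, Tariq's statement is false, so Tariq is a knave.
With that fixed, Oren's statement is true, so Oren is a knight.

Viktor: knight, Dana: knight, Oren: knight, Jing: knight, Tariq: knave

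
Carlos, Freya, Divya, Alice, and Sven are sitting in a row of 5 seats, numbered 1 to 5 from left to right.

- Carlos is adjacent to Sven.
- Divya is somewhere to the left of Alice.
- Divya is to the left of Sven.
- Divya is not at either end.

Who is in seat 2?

With clues 1–4, Alice, Carlos, Freya, and Sven are ruled out for seat 2.
So seat 2 is Divya.

Divya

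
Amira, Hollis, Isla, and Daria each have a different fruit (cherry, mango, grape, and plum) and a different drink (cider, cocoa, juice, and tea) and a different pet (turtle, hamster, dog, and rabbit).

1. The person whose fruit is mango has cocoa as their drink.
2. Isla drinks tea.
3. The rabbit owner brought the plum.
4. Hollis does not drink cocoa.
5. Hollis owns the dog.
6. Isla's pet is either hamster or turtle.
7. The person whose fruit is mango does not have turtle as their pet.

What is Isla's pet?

With clues 1–5, dog is impossible for Isla's pet.
With clues 1–6, rabbit is impossible for Isla's pet.
With clues 1–7, hamster is impossible for Isla's pet.
That leaves turtle.

turtle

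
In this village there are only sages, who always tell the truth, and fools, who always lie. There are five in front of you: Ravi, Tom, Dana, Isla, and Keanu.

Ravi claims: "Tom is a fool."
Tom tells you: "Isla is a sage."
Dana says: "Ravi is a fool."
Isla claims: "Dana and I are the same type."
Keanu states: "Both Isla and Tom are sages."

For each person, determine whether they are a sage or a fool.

Ravi: fool, Tom: sage, Dana: sage, Isla: sage, Keanu: sage

Consider Ravi. Suppose Ravi is a sage.
Then no assignment of the remaining roles makes every statement match its speaker's type — contradiction.
So Ravi is a fool.
With that fixed, Dana's statement is true, so Dana is a sage.
Consider Tom. Suppose Tom is a fool.
Then Ravi's statement comes out true, contradicting Ravi being a fool.
So Tom is a sage.
Consider Isla. Suppose Isla is a fool.
Then Tom's statement comes out false, contradicting Tom being a sage.
So Isla is a sage.
With that fixed, Keanu's statement is true, so Keanu is a sage.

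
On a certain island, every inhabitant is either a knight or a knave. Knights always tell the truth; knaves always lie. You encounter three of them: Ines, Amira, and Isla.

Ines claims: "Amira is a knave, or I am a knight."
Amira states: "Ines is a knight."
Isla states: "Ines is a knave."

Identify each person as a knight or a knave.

Consider Ines. Suppose Ines is a knave.
Then no assignment of the remaining roles makes every statement match its speaker's type — contradiction.
So Ines is a knight.
With that fixed, Amira's statement is true, so Amira is a knight.
With that fixed, Isla's statement is false, so Isla is a knave.

Ines: knight, Amira: knight, Isla: knave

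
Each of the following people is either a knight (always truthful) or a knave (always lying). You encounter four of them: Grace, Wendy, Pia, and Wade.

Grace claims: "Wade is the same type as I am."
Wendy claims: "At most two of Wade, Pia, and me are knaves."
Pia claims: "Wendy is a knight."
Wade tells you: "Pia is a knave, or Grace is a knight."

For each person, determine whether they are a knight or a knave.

Grace: knight, Wendy: knight, Pia: knight, Wade: knight

Consider Grace. Suppose Grace is a knave.
Then no assignment of the remaining roles makes every statement match its speaker's type — contradiction.
So Grace is a knight.
With that fixed, Wade's statement is true, so Wade is a knight.
With that fixed, Wendy's statement is true, so Wendy is a knight.
With that fixed, Pia's statement is true, so Pia is a knight.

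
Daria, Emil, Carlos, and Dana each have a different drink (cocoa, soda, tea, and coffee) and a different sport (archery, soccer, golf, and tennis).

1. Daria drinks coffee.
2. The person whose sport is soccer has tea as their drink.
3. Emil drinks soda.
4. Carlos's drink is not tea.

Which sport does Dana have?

With clues 1–4, archery, golf, and tennis are impossible for Dana's sport.
That leaves soccer.

soccer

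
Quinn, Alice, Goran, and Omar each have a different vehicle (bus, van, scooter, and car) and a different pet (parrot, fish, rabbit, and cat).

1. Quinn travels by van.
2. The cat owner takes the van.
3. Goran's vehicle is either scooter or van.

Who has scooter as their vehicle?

Clue 1 rules out Quinn for the one with vehicle scooter.
With clues 1–3, Alice and Omar are impossible for the one with vehicle scooter.
That leaves Goran.

Goran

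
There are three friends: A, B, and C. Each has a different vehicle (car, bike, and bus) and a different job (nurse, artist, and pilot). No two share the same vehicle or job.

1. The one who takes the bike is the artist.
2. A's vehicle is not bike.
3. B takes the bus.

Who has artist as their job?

C

With clues 1–2, A is impossible for the one with job artist.
With clues 1–3, B is impossible for the one with job artist.
That leaves C.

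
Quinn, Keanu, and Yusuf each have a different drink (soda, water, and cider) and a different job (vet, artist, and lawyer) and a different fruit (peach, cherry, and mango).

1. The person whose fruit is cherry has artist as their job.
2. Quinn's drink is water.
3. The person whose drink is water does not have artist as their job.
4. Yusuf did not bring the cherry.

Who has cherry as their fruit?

With clues 1–3, Quinn is impossible for the one with fruit cherry.
With clues 1–4, Yusuf is impossible for the one with fruit cherry.
That leaves Keanu.

Keanu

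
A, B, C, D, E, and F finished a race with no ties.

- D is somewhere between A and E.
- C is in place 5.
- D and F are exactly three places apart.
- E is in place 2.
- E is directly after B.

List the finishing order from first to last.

From clue 1: D is in {2,3,4,5}.
From clues 1–2: C → place 5.
From clues 1–3: D is in {3,4}.
From clues 1–4: E → place 2.
From clues 1–5: B → place 1, D → place 3, A → place 4, F → place 6.

B, E, D, A, C, F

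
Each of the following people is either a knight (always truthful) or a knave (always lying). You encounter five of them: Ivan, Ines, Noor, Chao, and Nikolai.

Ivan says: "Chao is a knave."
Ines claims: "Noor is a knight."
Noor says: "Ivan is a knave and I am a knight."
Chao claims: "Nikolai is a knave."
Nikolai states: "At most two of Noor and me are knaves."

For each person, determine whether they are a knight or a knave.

Regardless of anyone's role, Nikolai's statement is true, so Nikolai is a knight.
With that fixed, Chao's statement is false, so Chao is a knave.
With that fixed, Ivan's statement is true, so Ivan is a knight.
With that fixed, Noor's statement is false, so Noor is a knave.
With that fixed, Ines's statement is false, so Ines is a knave.

Ivan: knight, Ines: knave, Noor: knave, Chao: knave, Nikolai: knight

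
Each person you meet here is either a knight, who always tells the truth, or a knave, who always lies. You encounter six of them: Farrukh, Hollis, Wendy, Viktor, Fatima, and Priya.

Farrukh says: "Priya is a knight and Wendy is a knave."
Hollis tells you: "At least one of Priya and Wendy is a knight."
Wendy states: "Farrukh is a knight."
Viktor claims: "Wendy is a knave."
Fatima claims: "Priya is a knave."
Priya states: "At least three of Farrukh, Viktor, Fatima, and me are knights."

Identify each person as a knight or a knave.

Consider Farrukh. Suppose Farrukh is a knight.
Then no assignment of the remaining roles makes every statement match its speaker's type — contradiction.
So Farrukh is a knave.
With that fixed, Wendy's statement is false, so Wendy is a knave.
With that fixed, Viktor's statement is true, so Viktor is a knight.
Consider Hollis. Suppose Hollis is a knight.
Then no assignment of the remaining roles makes every statement match its speaker's type — contradiction.
So Hollis is a knave.
Consider Fatima. Suppose Fatima is a knave.
Then no assignment of the remaining roles makes every statement match its speaker's type — contradiction.
So Fatima is a knight.
Consider Priya. Suppose Priya is a knight.
Then Farrukh's statement comes out true, contradicting Farrukh being a knave.
So Priya is a knave.

Farrukh: knave, Hollis: knave, Wendy: knave, Viktor: knight, Fatima: knight, Priya: knave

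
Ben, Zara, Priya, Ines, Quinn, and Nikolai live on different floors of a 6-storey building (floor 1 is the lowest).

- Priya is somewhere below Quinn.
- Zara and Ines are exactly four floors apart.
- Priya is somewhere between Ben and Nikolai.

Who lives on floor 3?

With clues 1–2, Ines and Zara are ruled out for floor 3.
With clues 1–3, Ben, Nikolai, and Quinn are ruled out for floor 3.
So floor 3 is Priya.

Priya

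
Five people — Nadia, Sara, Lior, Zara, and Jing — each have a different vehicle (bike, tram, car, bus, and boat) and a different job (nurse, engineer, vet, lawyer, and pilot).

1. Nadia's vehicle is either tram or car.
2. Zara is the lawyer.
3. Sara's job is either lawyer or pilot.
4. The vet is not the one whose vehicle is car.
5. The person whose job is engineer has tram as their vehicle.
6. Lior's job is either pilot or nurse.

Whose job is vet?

Jing

With clues 1–2, Zara is impossible for the one with job vet.
With clues 1–3, Sara is impossible for the one with job vet.
With clues 1–5, Nadia is impossible for the one with job vet.
With clues 1–6, Lior is impossible for the one with job vet.
That leaves Jing.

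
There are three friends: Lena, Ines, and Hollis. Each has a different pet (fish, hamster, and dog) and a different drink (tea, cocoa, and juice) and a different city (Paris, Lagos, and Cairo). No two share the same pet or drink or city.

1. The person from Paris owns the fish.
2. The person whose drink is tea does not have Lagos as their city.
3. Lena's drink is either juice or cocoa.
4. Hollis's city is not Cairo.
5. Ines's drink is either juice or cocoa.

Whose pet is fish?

With clues 1–5, Ines and Lena are impossible for the one with pet fish.
That leaves Hollis.

Hollis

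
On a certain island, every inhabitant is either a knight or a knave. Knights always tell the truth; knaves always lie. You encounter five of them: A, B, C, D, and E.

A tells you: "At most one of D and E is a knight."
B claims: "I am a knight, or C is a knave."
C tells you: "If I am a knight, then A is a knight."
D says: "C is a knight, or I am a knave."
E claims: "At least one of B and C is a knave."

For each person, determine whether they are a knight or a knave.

Consider A. Suppose A is a knave.
Then whichever role C has, C's statement has the wrong truth value — contradiction.
So A is a knight.
With that fixed, C's statement is true, so C is a knight.
With that fixed, D's statement is true, so D is a knight.
Consider B. Suppose B is a knave.
Then no assignment of the remaining roles makes every statement match its speaker's type — contradiction.
So B is a knight.
With that fixed, E's statement is false, so E is a knave.

A: knight, B: knight, C: knight, D: knight, E: knave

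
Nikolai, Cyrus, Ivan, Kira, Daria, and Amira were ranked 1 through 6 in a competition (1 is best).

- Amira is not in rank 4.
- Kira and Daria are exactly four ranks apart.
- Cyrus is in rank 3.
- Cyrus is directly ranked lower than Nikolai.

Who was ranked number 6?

With clues 1–3, Cyrus is ruled out for rank 6.
With clues 1–4, Daria, Ivan, Kira, and Nikolai are ruled out for rank 6.
So rank 6 is Amira.

Amira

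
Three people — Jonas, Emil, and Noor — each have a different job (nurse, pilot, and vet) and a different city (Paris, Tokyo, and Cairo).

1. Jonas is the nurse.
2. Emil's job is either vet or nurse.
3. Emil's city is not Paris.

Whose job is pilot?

Noor

Clue 1 rules out Jonas for the one with job pilot.
With clues 1–2, Emil is impossible for the one with job pilot.
That leaves Noor.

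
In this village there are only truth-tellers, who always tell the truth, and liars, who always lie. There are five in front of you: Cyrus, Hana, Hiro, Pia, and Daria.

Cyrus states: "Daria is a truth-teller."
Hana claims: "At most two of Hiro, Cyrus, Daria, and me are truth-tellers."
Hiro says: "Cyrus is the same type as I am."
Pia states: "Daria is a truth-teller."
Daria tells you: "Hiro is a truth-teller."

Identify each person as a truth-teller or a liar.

Cyrus: truth-teller, Hana: liar, Hiro: truth-teller, Pia: truth-teller, Daria: truth-teller

Consider Cyrus. Suppose Cyrus is a liar.
Then whichever role Hiro has, Hiro's statement has the wrong truth value — contradiction.
So Cyrus is a truth-teller.
Consider Hana. Suppose Hana is a truth-teller.
Then no assignment of the remaining roles makes every statement match its speaker's type — contradiction.
So Hana is a liar.
Consider Hiro. Suppose Hiro is a liar.
Then Hana's statement comes out true, contradicting Hana being a liar.
So Hiro is a truth-teller.
With that fixed, Daria's statement is true, so Daria is a truth-teller.
With that fixed, Pia's statement is true, so Pia is a truth-teller.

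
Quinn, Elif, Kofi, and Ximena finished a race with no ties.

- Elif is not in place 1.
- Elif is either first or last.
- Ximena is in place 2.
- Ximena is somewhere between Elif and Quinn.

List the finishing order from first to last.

Quinn, Ximena, Kofi, Elif

From clue 1: Elif is in {2,3,4}.
From clues 1–2: Elif → place 4.
From clues 1–3: Ximena → place 2.
From clues 1–4: Quinn → place 1, Kofi → place 3.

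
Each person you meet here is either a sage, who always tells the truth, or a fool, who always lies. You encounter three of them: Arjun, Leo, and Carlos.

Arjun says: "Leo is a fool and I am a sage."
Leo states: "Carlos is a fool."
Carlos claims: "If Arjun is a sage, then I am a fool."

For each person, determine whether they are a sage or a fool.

Arjun: fool, Leo: fool, Carlos: sage

Consider Arjun. Suppose Arjun is a sage.
Then whichever role Carlos has, Carlos's statement has the wrong truth value — contradiction.
So Arjun is a fool.
With that fixed, Carlos's statement is true, so Carlos is a sage.
With that fixed, Leo's statement is false, so Leo is a fool.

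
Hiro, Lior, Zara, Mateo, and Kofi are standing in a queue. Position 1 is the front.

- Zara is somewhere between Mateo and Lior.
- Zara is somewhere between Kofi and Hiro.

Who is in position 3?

With clues 1–2, Hiro, Kofi, Lior, and Mateo are ruled out for position 3.
So position 3 is Zara.

Zara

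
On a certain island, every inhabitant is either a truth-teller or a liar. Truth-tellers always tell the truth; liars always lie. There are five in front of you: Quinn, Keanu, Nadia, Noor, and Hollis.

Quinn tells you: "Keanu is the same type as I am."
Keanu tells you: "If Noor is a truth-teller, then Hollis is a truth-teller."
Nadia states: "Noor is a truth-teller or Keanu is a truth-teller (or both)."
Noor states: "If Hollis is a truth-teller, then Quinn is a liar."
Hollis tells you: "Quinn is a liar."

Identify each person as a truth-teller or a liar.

Consider Quinn. Suppose Quinn is a truth-teller.
Then no assignment of the remaining roles makes every statement match its speaker's type — contradiction.
So Quinn is a liar.
With that fixed, Noor's statement is true, so Noor is a truth-teller.
With that fixed, Hollis's statement is true, so Hollis is a truth-teller.
With that fixed, Keanu's statement is true, so Keanu is a truth-teller.
With that fixed, Nadia's statement is true, so Nadia is a truth-teller.

Quinn: liar, Keanu: truth-teller, Nadia: truth-teller, Noor: truth-teller, Hollis: truth-teller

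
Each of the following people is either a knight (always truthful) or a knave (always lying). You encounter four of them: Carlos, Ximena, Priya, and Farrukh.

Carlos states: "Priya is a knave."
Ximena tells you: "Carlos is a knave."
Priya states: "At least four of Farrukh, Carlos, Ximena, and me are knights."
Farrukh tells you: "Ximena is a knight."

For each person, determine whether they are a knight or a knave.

Carlos: knight, Ximena: knave, Priya: knave, Farrukh: knave

Consider Carlos. Suppose Carlos is a knave.
Then no assignment of the remaining roles makes every statement match its speaker's type — contradiction.
So Carlos is a knight.
With that fixed, Ximena's statement is false, so Ximena is a knave.
With that fixed, Priya's statement is false, so Priya is a knave.
With that fixed, Farrukh's statement is false, so Farrukh is a knave.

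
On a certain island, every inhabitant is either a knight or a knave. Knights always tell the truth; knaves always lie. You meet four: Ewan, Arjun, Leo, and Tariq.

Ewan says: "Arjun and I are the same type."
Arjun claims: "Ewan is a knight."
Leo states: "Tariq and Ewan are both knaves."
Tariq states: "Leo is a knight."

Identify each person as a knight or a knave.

Ewan: knight, Arjun: knight, Leo: knave, Tariq: knave

Consider Ewan. Suppose Ewan is a knave.
Then no assignment of the remaining roles makes every statement match its speaker's type — contradiction.
So Ewan is a knight.
With that fixed, Arjun's statement is true, so Arjun is a knight.
With that fixed, Leo's statement is false, so Leo is a knave.
With that fixed, Tariq's statement is false, so Tariq is a knave.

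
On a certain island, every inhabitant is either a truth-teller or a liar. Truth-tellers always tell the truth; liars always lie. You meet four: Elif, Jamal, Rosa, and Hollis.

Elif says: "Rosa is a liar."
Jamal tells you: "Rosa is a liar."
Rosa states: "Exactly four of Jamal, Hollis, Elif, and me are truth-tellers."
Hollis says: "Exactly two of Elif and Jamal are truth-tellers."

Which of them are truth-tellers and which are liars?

Elif: truth-teller, Jamal: truth-teller, Rosa: liar, Hollis: truth-teller

Consider Elif. Suppose Elif is a liar.
Then no assignment of the remaining roles makes every statement match its speaker's type — contradiction.
So Elif is a truth-teller.
Consider Jamal. Suppose Jamal is a liar.
Then no assignment of the remaining roles makes every statement match its speaker's type — contradiction.
So Jamal is a truth-teller.
With that fixed, Hollis's statement is true, so Hollis is a truth-teller.
Consider Rosa. Suppose Rosa is a truth-teller.
Then Elif's statement comes out false, contradicting Elif being a truth-teller.
So Rosa is a liar.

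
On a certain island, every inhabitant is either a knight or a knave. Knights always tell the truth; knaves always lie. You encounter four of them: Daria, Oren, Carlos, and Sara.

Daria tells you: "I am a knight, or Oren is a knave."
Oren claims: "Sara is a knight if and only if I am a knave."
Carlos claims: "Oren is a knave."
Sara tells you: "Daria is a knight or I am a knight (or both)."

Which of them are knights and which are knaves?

Daria: knave, Oren: knight, Carlos: knave, Sara: knave

Consider Daria. Suppose Daria is a knight.
Then no assignment of the remaining roles makes every statement match its speaker's type — contradiction.
So Daria is a knave.
Consider Oren. Suppose Oren is a knave.
Then Daria's statement comes out true, contradicting Daria being a knave.
So Oren is a knight.
With that fixed, Carlos's statement is false, so Carlos is a knave.
Consider Sara. Suppose Sara is a knight.
Then Oren's statement comes out false, contradicting Oren being a knight.
So Sara is a knave.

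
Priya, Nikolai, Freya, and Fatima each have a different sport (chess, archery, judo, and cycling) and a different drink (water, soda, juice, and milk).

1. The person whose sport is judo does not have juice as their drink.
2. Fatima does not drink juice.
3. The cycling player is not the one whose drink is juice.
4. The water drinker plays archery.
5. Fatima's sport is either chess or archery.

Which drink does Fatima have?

water

With clues 1–2, juice is impossible for Fatima's drink.
With clues 1–5, milk and soda are impossible for Fatima's drink.
That leaves water.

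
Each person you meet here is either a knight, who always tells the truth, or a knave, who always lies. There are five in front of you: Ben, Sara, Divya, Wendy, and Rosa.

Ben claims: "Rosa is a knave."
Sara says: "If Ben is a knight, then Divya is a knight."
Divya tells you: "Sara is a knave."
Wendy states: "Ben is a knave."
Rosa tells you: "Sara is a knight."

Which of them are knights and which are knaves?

Ben: knave, Sara: knight, Divya: knave, Wendy: knight, Rosa: knight

Consider Ben. Suppose Ben is a knight.
Then no assignment of the remaining roles makes every statement match its speaker's type — contradiction.
So Ben is a knave.
With that fixed, Sara's statement is true, so Sara is a knight.
With that fixed, Divya's statement is false, so Divya is a knave.
With that fixed, Wendy's statement is true, so Wendy is a knight.
With that fixed, Rosa's statement is true, so Rosa is a knight.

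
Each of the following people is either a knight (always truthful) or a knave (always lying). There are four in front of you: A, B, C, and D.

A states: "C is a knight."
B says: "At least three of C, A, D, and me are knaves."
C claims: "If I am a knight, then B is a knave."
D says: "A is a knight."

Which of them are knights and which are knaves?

A: knight, B: knave, C: knight, D: knight

Consider A. Suppose A is a knave.
Then no assignment of the remaining roles makes every statement match its speaker's type — contradiction.
So A is a knight.
With that fixed, D's statement is true, so D is a knight.
With that fixed, B's statement is false, so B is a knave.
With that fixed, C's statement is true, so C is a knight.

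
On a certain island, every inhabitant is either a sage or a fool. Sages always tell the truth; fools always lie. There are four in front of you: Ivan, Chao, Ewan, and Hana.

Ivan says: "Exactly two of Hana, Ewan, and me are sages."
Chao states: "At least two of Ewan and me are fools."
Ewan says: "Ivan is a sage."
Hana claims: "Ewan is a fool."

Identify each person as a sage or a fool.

Consider Ivan. Suppose Ivan is a fool.
Then no assignment of the remaining roles makes every statement match its speaker's type — contradiction.
So Ivan is a sage.
With that fixed, Ewan's statement is true, so Ewan is a sage.
With that fixed, Hana's statement is false, so Hana is a fool.
With that fixed, Chao's statement is false, so Chao is a fool.

Ivan: sage, Chao: fool, Ewan: sage, Hana: fool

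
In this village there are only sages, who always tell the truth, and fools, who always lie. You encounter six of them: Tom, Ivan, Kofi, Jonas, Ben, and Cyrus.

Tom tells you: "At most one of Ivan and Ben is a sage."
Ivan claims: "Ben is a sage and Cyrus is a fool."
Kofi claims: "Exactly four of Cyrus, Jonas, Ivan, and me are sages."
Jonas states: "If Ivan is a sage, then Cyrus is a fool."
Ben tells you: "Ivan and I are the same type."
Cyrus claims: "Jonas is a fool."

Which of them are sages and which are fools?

Consider Tom. Suppose Tom is a sage.
Then no assignment of the remaining roles makes every statement match its speaker's type — contradiction.
So Tom is a fool.
Consider Ivan. Suppose Ivan is a fool.
Then Tom's statement comes out true, contradicting Tom being a fool.
So Ivan is a sage.
Consider Kofi. Suppose Kofi is a sage.
Then no assignment of the remaining roles makes every statement match its speaker's type — contradiction.
So Kofi is a fool.
Consider Jonas. Suppose Jonas is a fool.
Then no assignment of the remaining roles makes every statement match its speaker's type — contradiction.
So Jonas is a sage.
With that fixed, Cyrus's statement is false, so Cyrus is a fool.
Consider Ben. Suppose Ben is a fool.
Then Tom's statement comes out true, contradicting Tom being a fool.
So Ben is a sage.

Tom: fool, Ivan: sage, Kofi: fool, Jonas: sage, Ben: sage, Cyrus: fool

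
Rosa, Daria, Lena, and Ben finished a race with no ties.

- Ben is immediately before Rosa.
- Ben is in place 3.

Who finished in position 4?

Rosa

With clue 1, Ben is ruled out for place 4.
With clues 1–2, Daria and Lena are ruled out for place 4.
So place 4 is Rosa.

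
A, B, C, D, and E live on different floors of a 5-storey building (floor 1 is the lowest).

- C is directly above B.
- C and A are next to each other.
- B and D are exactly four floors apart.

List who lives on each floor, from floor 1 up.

B, C, A, E, D

From clue 1: B is in {1,2,3,4}.
From clues 1–2: A is in {3,4,5}.
From clues 1–3: B → floor 1, C → floor 2, A → floor 3, E → floor 4, D → floor 5.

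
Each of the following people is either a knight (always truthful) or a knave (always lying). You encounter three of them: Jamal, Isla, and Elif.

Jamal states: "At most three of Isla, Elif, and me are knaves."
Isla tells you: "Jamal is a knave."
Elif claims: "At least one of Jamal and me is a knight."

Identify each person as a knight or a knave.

Jamal: knight, Isla: knave, Elif: knight

Regardless of anyone's role, Jamal's statement is true, so Jamal is a knight.
With that fixed, Isla's statement is false, so Isla is a knave.
With that fixed, Elif's statement is true, so Elif is a knight.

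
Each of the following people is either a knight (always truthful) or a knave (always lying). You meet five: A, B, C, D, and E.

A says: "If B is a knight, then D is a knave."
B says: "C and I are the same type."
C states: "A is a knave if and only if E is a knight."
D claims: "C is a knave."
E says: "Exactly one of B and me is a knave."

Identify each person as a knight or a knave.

Consider A. Suppose A is a knave.
Then no assignment of the remaining roles makes every statement match its speaker's type — contradiction.
So A is a knight.
Consider B. Suppose B is a knight.
Then whichever role E has, E's statement has the wrong truth value — contradiction.
So B is a knave.
Consider C. Suppose C is a knave.
Then B's statement comes out true, contradicting B being a knave.
So C is a knight.
With that fixed, D's statement is false, so D is a knave.
Consider E. Suppose E is a knight.
Then C's statement comes out false, contradicting C being a knight.
So E is a knave.

A: knight, B: knave, C: knight, D: knave, E: knave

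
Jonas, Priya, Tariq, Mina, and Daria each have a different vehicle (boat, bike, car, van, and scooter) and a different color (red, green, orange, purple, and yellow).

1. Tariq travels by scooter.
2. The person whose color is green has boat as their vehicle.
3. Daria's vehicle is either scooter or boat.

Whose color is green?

Daria

With clues 1–2, Tariq is impossible for the one with color green.
With clues 1–3, Jonas, Mina, and Priya are impossible for the one with color green.
That leaves Daria.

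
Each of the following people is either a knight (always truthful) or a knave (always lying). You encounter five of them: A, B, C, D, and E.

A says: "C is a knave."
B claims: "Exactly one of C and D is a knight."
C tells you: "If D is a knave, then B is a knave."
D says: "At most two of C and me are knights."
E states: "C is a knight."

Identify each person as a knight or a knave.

Regardless of anyone's role, D's statement is true, so D is a knight.
With that fixed, C's statement is true, so C is a knight.
With that fixed, E's statement is true, so E is a knight.
With that fixed, A's statement is false, so A is a knave.
With that fixed, B's statement is false, so B is a knave.

A: knave, B: knave, C: knight, D: knight, E: knight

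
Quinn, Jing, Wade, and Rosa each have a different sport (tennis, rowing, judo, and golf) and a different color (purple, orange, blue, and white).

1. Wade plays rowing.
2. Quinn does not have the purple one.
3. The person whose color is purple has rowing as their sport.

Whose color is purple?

With clues 1–2, Quinn is impossible for the one with color purple.
With clues 1–3, Jing and Rosa are impossible for the one with color purple.
That leaves Wade.

Wade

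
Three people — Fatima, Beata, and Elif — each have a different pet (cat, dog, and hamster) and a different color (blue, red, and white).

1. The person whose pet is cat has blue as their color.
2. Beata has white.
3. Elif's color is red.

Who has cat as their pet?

Fatima

With clues 1–2, Beata is impossible for the one with pet cat.
With clues 1–3, Elif is impossible for the one with pet cat.
That leaves Fatima.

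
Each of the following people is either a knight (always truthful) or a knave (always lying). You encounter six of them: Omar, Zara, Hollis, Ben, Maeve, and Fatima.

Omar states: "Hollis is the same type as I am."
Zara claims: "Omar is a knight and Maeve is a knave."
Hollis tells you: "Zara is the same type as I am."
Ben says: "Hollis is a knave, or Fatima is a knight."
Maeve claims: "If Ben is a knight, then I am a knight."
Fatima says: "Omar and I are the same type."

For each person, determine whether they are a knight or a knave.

Omar: knight, Zara: knight, Hollis: knight, Ben: knight, Maeve: knave, Fatima: knight

Consider Omar. Suppose Omar is a knave.
Then whichever role Fatima has, Fatima's statement has the wrong truth value — contradiction.
So Omar is a knight.
Consider Zara. Suppose Zara is a knave.
Then whichever role Hollis has, Hollis's statement has the wrong truth value — contradiction.
So Zara is a knight.
Consider Hollis. Suppose Hollis is a knave.
Then Omar's statement comes out false, contradicting Omar being a knight.
So Hollis is a knight.
Consider Ben. Suppose Ben is a knave.
Then no assignment of the remaining roles makes every statement match its speaker's type — contradiction.
So Ben is a knight.
Consider Maeve. Suppose Maeve is a knight.
Then Zara's statement comes out false, contradicting Zara being a knight.
So Maeve is a knave.
Consider Fatima. Suppose Fatima is a knave.
Then Ben's statement comes out false, contradicting Ben being a knight.
So Fatima is a knight.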